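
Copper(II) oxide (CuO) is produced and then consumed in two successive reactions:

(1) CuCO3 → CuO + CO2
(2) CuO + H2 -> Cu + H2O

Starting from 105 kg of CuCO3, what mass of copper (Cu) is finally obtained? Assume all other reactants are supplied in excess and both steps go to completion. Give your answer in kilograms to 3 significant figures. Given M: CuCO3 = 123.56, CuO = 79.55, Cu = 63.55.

54.0 kg

105 kg = 105000 g.
n(CuCO3) = 105000 / 123.56 = 849.8 mol.
Step 1 gives a 1:1 ratio of CuCO3 to CuO, so n(CuO) = 849.8 mol.
In step 2 the CuO:Cu ratio is 1:1, so n(Cu) = 849.8 mol.
Mass of Cu = 849.8 × 63.55 = 54000 g = 54.0 kg.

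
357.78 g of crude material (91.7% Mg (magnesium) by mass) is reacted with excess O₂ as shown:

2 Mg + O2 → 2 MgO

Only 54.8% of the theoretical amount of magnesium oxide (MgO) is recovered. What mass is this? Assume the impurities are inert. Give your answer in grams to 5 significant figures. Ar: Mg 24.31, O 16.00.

298.12 g

Pure Mg available = 357.78 g × 0.917 = 328.084 g.
M(Mg) = 24.31 g/mol.
M(MgO) = 24.31 + 16.00 = 40.31 g/mol.
n(Mg) = 328.084 g / 24.31 g/mol = 13.4959 mol.
From the equation the Mg:MgO mole ratio is 2:2, so n(MgO) = 13.4959 × 2/2 = 13.4959 mol.
Mass of MgO = 13.4959 mol × 40.31 g/mol = 544.018 g.
Actual mass collected = 544.018 g × 0.548 = 298.122 g.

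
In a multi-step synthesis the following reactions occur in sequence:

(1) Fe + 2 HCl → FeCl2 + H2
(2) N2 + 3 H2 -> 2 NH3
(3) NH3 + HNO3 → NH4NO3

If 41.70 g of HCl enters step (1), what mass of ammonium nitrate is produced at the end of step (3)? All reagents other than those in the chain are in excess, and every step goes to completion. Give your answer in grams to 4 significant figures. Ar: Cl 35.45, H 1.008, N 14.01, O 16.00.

30.52 g

M(HCl) = 1.008 + 35.45 = 36.458 g/mol.
M(NH4NO3) = 2(14.01) + 4(1.008) + 3(16.00) = 80.052 g/mol.
n(HCl) = 41.70 / 36.458 = 1.1438 mol.
Reaction (1): HCl→H2 ratio 2:1 ⇒ n(H2) = 0.57189 mol.
Reaction (2): H2→NH3 ratio 3:2 ⇒ n(NH3) = 0.38126 mol.
Reaction (3): NH3→NH4NO3 ratio 1:1 ⇒ n(NH4NO3) = 0.38126 mol.
Mass of NH4NO3 = 0.38126 × 80.052 = 30.521 g.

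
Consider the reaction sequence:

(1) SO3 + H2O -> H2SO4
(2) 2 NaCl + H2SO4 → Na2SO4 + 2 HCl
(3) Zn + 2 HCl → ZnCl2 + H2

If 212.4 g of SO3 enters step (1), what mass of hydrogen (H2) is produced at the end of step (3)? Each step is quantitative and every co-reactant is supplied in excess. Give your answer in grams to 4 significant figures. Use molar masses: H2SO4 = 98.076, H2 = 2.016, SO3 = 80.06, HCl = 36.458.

5.348 g

n(SO3) = 212.4 / 80.06 = 2.6530 mol.
Reaction (1): SO3→H2SO4 ratio 1:1 ⇒ n(H2SO4) = 2.6530 mol.
Reaction (2): H2SO4→HCl ratio 1:2 ⇒ n(HCl) = 5.3060 mol.
Reaction (3): HCl→H2 ratio 2:1 ⇒ n(H2) = 2.6530 mol.
Mass of H2 = 2.6530 × 2.016 = 5.3485 g.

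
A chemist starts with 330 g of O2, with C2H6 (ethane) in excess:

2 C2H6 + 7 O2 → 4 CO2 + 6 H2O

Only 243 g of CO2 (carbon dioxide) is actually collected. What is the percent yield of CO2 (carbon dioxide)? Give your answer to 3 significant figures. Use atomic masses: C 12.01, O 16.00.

M(O2) = 2(16.00) = 32.00 g/mol.
M(CO2) = 12.01 + 2(16.00) = 44.01 g/mol.
n(O2) = 330.0 g / 32.00 g/mol = 10.31 mol.
From the equation the O2:CO2 mole ratio is 7:4, so n(CO2) = 10.31 × 4/7 = 5.893 mol.
Mass of CO2 = 5.893 mol × 44.01 g/mol = 259.3 g.
This is the theoretical yield. Percent yield = 243 g / 259.3 g × 100% = 93.70%.

93.7 %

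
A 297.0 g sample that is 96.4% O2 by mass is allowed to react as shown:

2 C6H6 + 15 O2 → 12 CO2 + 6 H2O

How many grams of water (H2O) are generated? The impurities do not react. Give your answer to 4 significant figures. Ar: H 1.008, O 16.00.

64.48 g

Mass of pure O2 = 297.0 g × 0.964 = 286.31 g.
M(O2) = 2(16.00) = 32.00 g/mol.
M(H2O) = 2(1.008) + 16.00 = 18.016 g/mol.
n(O2) = 286.31 g / 32.00 g/mol = 8.9471 mol.
From the equation the O2:H2O mole ratio is 15:6, so n(H2O) = 8.9471 × 6/15 = 3.5789 mol.
Mass of H2O = 3.5789 mol × 18.016 g/mol = 64.477 g.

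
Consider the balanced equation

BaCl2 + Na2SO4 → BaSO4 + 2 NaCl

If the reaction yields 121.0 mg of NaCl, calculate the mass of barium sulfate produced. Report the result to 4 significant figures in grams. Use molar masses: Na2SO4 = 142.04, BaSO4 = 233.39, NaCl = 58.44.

0.2416 g

Convert: 121.0 mg = 0.12100 g.
n(NaCl) = 0.12100 g / 58.44 g/mol = 0.0020705 mol.
From the equation the NaCl:BaSO4 mole ratio is 2:1, so n(BaSO4) = 0.0020705 × 1/2 = 0.0010352 mol.
Mass of BaSO4 = 0.0010352 mol × 233.39 g/mol = 0.24162 g.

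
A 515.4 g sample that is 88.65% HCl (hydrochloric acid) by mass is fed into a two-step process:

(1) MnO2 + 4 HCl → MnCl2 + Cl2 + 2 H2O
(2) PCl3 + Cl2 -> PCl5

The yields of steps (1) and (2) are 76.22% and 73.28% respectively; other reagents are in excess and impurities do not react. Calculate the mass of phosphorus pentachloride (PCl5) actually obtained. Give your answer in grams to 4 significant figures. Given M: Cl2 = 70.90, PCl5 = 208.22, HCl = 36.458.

Pure HCl = 515.4 × 0.8865 = 456.90 g.
n(HCl) = 456.90 / 36.458 = 12.532 mol.
Step 1 (HCl:Cl2 = 4:1): theoretical n(Cl2) = 3.1331 mol; at 76.22% yield, n(Cl2) = 2.3880 mol.
Step 2 (Cl2:PCl5 = 1:1): theoretical n(PCl5) = 2.3880 mol, so theoretical mass = 2.3880 × 208.22 = 497.24 g.
At 73.28% yield, actual mass of PCl5 = 497.24 × 0.7328 = 364.37 g.

364.4 g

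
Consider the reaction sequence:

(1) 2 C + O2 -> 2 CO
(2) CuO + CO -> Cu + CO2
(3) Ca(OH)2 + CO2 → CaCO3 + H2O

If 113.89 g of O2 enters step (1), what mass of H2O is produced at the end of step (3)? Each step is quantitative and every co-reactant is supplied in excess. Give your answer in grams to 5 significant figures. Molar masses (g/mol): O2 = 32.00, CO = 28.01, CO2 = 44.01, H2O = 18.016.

n(O2) = 113.89 / 32.00 = 3.55906 mol.
Reaction (1): O2→CO ratio 1:2 ⇒ n(CO) = 7.11813 mol.
Reaction (2): CO→CO2 ratio 1:1 ⇒ n(CO2) = 7.11813 mol.
Reaction (3): CO2→H2O ratio 1:1 ⇒ n(H2O) = 7.11813 mol.
Mass of H2O = 7.11813 × 18.016 = 128.240 g.

128.24 g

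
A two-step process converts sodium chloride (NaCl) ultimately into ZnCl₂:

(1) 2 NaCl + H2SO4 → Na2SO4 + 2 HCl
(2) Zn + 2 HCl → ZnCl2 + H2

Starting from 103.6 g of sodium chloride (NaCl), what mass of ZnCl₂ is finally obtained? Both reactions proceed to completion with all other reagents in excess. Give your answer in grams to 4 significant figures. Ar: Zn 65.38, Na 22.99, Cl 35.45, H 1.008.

M(NaCl) = 22.99 + 35.45 = 58.44 g/mol.
M(ZnCl2) = 65.38 + 2(35.45) = 136.28 g/mol.
n(NaCl) = 103.60 / 58.44 = 1.7728 mol.
Step 1 gives a 2:2 ratio of NaCl to HCl, so n(HCl) = 1.7728 mol.
In step 2 the HCl:ZnCl2 ratio is 2:1, so n(ZnCl2) = 0.88638 mol.
Mass of ZnCl2 = 0.88638 × 136.28 = 120.80 g.

120.8 g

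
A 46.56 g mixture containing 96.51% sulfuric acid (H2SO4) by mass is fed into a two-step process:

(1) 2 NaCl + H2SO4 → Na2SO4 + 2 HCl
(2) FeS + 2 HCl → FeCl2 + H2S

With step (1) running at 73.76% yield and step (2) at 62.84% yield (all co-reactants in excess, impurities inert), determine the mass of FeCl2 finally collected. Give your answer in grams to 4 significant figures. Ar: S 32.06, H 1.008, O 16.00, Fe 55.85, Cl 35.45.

26.92 g

Pure H2SO4 = 46.56 × 0.9651 = 44.935 g.
M(H2SO4) = 2(1.008) + 32.06 + 4(16.00) = 98.076 g/mol.
M(FeCl2) = 55.85 + 2(35.45) = 126.75 g/mol.
n(H2SO4) = 44.935 / 98.076 = 0.45817 mol.
Step 1 (H2SO4:HCl = 1:2): theoretical n(HCl) = 0.91633 mol; at 73.76% yield, n(HCl) = 0.67589 mol.
Step 2 (HCl:FeCl2 = 2:1): theoretical n(FeCl2) = 0.33794 mol, so theoretical mass = 0.33794 × 126.75 = 42.834 g.
At 62.84% yield, actual mass of FeCl2 = 42.834 × 0.6284 = 26.917 g.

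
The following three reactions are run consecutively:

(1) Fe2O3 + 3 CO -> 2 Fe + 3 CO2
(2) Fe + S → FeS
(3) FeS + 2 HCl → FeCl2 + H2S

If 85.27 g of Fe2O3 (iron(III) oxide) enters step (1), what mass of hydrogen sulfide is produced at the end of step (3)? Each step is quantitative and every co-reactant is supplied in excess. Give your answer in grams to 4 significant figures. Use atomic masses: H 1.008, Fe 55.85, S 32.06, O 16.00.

M(Fe2O3) = 2(55.85) + 3(16.00) = 159.70 g/mol.
M(H2S) = 2(1.008) + 32.06 = 34.076 g/mol.
n(Fe2O3) = 85.27 / 159.70 = 0.53394 mol.
Reaction (1): Fe2O3→Fe ratio 1:2 ⇒ n(Fe) = 1.0679 mol.
Reaction (2): Fe→FeS ratio 1:1 ⇒ n(FeS) = 1.0679 mol.
Reaction (3): FeS→H2S ratio 1:1 ⇒ n(H2S) = 1.0679 mol.
Mass of H2S = 1.0679 × 34.076 = 36.389 g.

36.39 g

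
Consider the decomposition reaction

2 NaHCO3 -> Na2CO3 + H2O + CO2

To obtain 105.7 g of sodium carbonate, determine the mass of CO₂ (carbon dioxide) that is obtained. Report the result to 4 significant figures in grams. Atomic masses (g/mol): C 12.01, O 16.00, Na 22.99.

43.89 g

M(Na2CO3) = 2(22.99) + 12.01 + 3(16.00) = 105.99 g/mol.
M(CO2) = 12.01 + 2(16.00) = 44.01 g/mol.
n(Na2CO3) = 105.70 g / 105.99 g/mol = 0.99726 mol.
From the equation the Na2CO3:CO2 mole ratio is 1:1, so n(CO2) = 0.99726 × 1/1 = 0.99726 mol.
Mass of CO2 = 0.99726 mol × 44.01 g/mol = 43.890 g.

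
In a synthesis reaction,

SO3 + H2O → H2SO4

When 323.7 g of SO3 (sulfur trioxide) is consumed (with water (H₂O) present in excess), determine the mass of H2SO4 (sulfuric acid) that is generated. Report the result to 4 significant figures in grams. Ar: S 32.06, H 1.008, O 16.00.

396.5 g

M(SO3) = 32.06 + 3(16.00) = 80.06 g/mol.
M(H2SO4) = 2(1.008) + 32.06 + 4(16.00) = 98.076 g/mol.
n(SO3) = 323.70 g / 80.06 g/mol = 4.0432 mol.
From the equation the SO3:H2SO4 mole ratio is 1:1, so n(H2SO4) = 4.0432 × 1/1 = 4.0432 mol.
Mass of H2SO4 = 4.0432 mol × 98.076 g/mol = 396.54 g.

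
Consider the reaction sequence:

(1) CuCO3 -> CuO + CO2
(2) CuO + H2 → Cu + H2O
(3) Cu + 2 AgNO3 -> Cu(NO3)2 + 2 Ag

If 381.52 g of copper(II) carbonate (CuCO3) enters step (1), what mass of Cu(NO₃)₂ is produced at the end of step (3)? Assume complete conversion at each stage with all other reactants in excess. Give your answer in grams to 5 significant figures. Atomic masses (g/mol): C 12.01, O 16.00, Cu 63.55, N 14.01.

579.17 g

M(CuCO3) = 63.55 + 12.01 + 3(16.00) = 123.56 g/mol.
M(Cu(NO3)2) = 63.55 + 2(14.01) + 6(16.00) = 187.57 g/mol.
n(CuCO3) = 381.52 / 123.56 = 3.08773 mol.
Reaction (1): CuCO3→CuO ratio 1:1 ⇒ n(CuO) = 3.08773 mol.
Reaction (2): CuO→Cu ratio 1:1 ⇒ n(Cu) = 3.08773 mol.
Reaction (3): Cu→Cu(NO3)2 ratio 1:1 ⇒ n(Cu(NO3)2) = 3.08773 mol.
Mass of Cu(NO3)2 = 3.08773 × 187.57 = 579.166 g.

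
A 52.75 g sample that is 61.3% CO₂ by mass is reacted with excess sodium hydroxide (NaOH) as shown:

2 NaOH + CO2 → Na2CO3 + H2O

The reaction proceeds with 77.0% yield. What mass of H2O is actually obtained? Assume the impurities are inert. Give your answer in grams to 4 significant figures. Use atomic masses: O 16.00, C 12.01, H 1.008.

10.19 g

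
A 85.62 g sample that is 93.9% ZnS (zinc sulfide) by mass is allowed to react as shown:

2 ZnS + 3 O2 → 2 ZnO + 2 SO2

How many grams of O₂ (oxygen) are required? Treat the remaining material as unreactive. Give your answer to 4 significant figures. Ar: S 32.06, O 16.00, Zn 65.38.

39.60 g

Mass of pure ZnS = 85.62 g × 0.939 = 80.397 g.
M(ZnS) = 65.38 + 32.06 = 97.44 g/mol.
M(O2) = 2(16.00) = 32.00 g/mol.
n(ZnS) = 80.397 g / 97.44 g/mol = 0.82509 mol.
From the equation the ZnS:O2 mole ratio is 2:3, so n(O2) = 0.82509 × 3/2 = 1.2376 mol.
Mass of O2 = 1.2376 mol × 32.00 g/mol = 39.605 g.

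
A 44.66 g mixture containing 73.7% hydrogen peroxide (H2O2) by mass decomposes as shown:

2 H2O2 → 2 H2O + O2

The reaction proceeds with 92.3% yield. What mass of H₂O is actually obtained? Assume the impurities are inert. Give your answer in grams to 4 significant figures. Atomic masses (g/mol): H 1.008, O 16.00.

16.09 g

Pure H2O2 available = 44.66 g × 0.737 = 32.914 g.
M(H2O2) = 2(1.008) + 2(16.00) = 34.016 g/mol.
M(H2O) = 2(1.008) + 16.00 = 18.016 g/mol.
n(H2O2) = 32.914 g / 34.016 g/mol = 0.96762 mol.
From the equation the H2O2:H2O mole ratio is 2:2, so n(H2O) = 0.96762 × 2/2 = 0.96762 mol.
Mass of H2O = 0.96762 mol × 18.016 g/mol = 17.433 g.
Actual mass collected = 17.433 g × 0.923 = 16.090 g.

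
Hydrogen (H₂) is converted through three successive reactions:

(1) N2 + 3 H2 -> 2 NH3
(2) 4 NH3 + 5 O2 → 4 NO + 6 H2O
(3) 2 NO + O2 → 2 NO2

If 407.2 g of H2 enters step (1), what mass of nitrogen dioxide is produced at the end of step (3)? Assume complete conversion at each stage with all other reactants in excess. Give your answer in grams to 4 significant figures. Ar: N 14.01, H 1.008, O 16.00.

6196 g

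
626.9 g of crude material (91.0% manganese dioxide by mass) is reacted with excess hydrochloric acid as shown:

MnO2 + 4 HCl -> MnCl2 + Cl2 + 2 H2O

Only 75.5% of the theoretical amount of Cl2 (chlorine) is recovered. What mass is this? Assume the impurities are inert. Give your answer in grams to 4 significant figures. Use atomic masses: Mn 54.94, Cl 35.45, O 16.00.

Pure MnO2 available = 626.9 g × 0.910 = 570.48 g.
M(MnO2) = 54.94 + 2(16.00) = 86.94 g/mol.
M(Cl2) = 2(35.45) = 70.90 g/mol.
n(MnO2) = 570.48 g / 86.94 g/mol = 6.5618 mol.
From the equation the MnO2:Cl2 mole ratio is 1:1, so n(Cl2) = 6.5618 × 1/1 = 6.5618 mol.
Mass of Cl2 = 6.5618 mol × 70.90 g/mol = 465.23 g.
Actual mass collected = 465.23 g × 0.755 = 351.25 g.

351.2 g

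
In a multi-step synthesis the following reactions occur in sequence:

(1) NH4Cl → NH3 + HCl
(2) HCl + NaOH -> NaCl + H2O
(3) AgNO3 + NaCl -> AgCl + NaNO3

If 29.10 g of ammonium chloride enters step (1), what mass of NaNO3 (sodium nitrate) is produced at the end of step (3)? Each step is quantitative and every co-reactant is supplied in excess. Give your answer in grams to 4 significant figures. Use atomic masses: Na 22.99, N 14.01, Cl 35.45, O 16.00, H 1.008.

M(NH4Cl) = 14.01 + 4(1.008) + 35.45 = 53.492 g/mol.
M(NaNO3) = 22.99 + 14.01 + 3(16.00) = 85.00 g/mol.
n(NH4Cl) = 29.10 / 53.492 = 0.54401 mol.
Reaction (1): NH4Cl→HCl ratio 1:1 ⇒ n(HCl) = 0.54401 mol.
Reaction (2): HCl→NaCl ratio 1:1 ⇒ n(NaCl) = 0.54401 mol.
Reaction (3): NaCl→NaNO3 ratio 1:1 ⇒ n(NaNO3) = 0.54401 mol.
Mass of NaNO3 = 0.54401 × 85.00 = 46.241 g.

46.24 g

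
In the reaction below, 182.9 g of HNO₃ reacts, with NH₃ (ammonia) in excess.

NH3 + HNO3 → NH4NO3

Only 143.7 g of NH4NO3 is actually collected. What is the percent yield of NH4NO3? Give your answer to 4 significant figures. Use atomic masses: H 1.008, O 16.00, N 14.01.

61.85 %

M(HNO3) = 1.008 + 14.01 + 3(16.00) = 63.018 g/mol.
M(NH4NO3) = 2(14.01) + 4(1.008) + 3(16.00) = 80.052 g/mol.
n(HNO3) = 182.90 g / 63.018 g/mol = 2.9023 mol.
From the equation the HNO3:NH4NO3 mole ratio is 1:1, so n(NH4NO3) = 2.9023 × 1/1 = 2.9023 mol.
Mass of NH4NO3 = 2.9023 mol × 80.052 g/mol = 232.34 g.
This is the theoretical yield. Percent yield = 143.7 g / 232.34 g × 100% = 61.849%.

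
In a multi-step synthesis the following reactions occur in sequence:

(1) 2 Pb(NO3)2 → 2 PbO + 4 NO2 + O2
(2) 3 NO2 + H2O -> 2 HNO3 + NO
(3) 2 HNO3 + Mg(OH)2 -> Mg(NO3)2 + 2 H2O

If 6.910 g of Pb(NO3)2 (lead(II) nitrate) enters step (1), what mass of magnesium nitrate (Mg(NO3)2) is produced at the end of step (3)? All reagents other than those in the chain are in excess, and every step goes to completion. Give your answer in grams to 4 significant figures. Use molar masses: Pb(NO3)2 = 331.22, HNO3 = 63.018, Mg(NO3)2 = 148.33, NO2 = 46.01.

2.063 g

n(Pb(NO3)2) = 6.910 / 331.22 = 0.020862 mol.
Reaction (1): Pb(NO3)2→NO2 ratio 2:4 ⇒ n(NO2) = 0.041725 mol.
Reaction (2): NO2→HNO3 ratio 3:2 ⇒ n(HNO3) = 0.027816 mol.
Reaction (3): HNO3→Mg(NO3)2 ratio 2:1 ⇒ n(Mg(NO3)2) = 0.013908 mol.
Mass of Mg(NO3)2 = 0.013908 × 148.33 = 2.0630 g.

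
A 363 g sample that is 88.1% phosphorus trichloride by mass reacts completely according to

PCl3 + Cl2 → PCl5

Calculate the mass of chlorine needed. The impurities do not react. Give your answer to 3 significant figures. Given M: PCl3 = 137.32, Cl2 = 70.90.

165 g

Mass of pure PCl3 = 363 g × 0.881 = 319.8 g.
n(PCl3) = 319.8 g / 137.32 g/mol = 2.329 mol.
From the equation the PCl3:Cl2 mole ratio is 1:1, so n(Cl2) = 2.329 × 1/1 = 2.329 mol.
Mass of Cl2 = 2.329 mol × 70.90 g/mol = 165.1 g.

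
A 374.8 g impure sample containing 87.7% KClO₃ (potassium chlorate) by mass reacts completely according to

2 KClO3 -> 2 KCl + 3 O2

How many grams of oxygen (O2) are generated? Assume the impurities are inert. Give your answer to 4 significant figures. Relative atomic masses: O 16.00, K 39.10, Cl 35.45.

128.7 g

Mass of pure KClO3 = 374.8 g × 0.877 = 328.70 g.
M(KClO3) = 39.10 + 35.45 + 3(16.00) = 122.55 g/mol.
M(O2) = 2(16.00) = 32.00 g/mol.
n(KClO3) = 328.70 g / 122.55 g/mol = 2.6822 mol.
From the equation the KClO3:O2 mole ratio is 2:3, so n(O2) = 2.6822 × 3/2 = 4.0233 mol.
Mass of O2 = 4.0233 mol × 32.00 g/mol = 128.74 g.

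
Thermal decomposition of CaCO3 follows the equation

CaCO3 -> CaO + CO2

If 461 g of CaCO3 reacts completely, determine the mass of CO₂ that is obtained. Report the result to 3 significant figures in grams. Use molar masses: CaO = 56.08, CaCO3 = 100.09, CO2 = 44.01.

203 g

n(CaCO3) = 461.0 g / 100.09 g/mol = 4.606 mol.
From the equation the CaCO3:CO2 mole ratio is 1:1, so n(CO2) = 4.606 × 1/1 = 4.606 mol.
Mass of CO2 = 4.606 mol × 44.01 g/mol = 202.7 g.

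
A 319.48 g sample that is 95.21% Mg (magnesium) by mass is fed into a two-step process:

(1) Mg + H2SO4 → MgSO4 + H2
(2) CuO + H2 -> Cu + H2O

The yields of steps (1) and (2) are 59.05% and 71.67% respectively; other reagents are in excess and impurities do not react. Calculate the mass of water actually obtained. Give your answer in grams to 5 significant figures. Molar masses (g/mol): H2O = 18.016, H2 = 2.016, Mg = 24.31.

95.402 g

Pure Mg = 319.48 × 0.9521 = 304.177 g.
n(Mg) = 304.177 / 24.31 = 12.5124 mol.
Step 1 (Mg:H2 = 1:1): theoretical n(H2) = 12.5124 mol; at 59.05% yield, n(H2) = 7.38858 mol.
Step 2 (H2:H2O = 1:1): theoretical n(H2O) = 7.38858 mol, so theoretical mass = 7.38858 × 18.016 = 133.113 g.
At 71.67% yield, actual mass of H2O = 133.113 × 0.7167 = 95.4019 g.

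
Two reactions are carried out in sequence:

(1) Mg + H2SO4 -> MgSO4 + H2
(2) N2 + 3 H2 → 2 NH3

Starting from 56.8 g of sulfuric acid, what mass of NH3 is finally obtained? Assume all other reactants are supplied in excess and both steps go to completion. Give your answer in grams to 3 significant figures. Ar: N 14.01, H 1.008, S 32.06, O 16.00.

6.58 g

M(H2SO4) = 2(1.008) + 32.06 + 4(16.00) = 98.076 g/mol.
M(NH3) = 14.01 + 3(1.008) = 17.034 g/mol.
n(H2SO4) = 56.80 / 98.076 = 0.5791 mol.
Step 1 gives a 1:1 ratio of H2SO4 to H2, so n(H2) = 0.5791 mol.
In step 2 the H2:NH3 ratio is 3:2, so n(NH3) = 0.3861 mol.
Mass of NH3 = 0.3861 × 17.034 = 6.577 g.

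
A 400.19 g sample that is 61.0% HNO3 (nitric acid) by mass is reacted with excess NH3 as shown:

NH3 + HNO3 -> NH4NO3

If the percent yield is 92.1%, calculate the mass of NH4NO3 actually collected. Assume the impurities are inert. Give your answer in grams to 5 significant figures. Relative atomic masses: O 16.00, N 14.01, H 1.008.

285.60 g

Pure HNO3 available = 400.19 g × 0.610 = 244.116 g.
M(HNO3) = 1.008 + 14.01 + 3(16.00) = 63.018 g/mol.
M(NH4NO3) = 2(14.01) + 4(1.008) + 3(16.00) = 80.052 g/mol.
n(HNO3) = 244.116 g / 63.018 g/mol = 3.87375 mol.
From the equation the HNO3:NH4NO3 mole ratio is 1:1, so n(NH4NO3) = 3.87375 × 1/1 = 3.87375 mol.
Mass of NH4NO3 = 3.87375 mol × 80.052 g/mol = 310.101 g.
Actual mass collected = 310.101 g × 0.921 = 285.603 g.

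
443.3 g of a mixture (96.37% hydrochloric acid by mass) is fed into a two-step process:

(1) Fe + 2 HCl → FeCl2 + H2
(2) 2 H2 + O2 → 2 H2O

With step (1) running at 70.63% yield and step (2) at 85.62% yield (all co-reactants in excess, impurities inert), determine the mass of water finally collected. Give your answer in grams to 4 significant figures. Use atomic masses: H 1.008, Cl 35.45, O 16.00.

63.83 g

Pure HCl = 443.3 × 0.9637 = 427.21 g.
M(HCl) = 1.008 + 35.45 = 36.458 g/mol.
M(H2O) = 2(1.008) + 16.00 = 18.016 g/mol.
n(HCl) = 427.21 / 36.458 = 11.718 mol.
Step 1 (HCl:H2 = 2:1): theoretical n(H2) = 5.8589 mol; at 70.63% yield, n(H2) = 4.1381 mol.
Step 2 (H2:H2O = 2:2): theoretical n(H2O) = 4.1381 mol, so theoretical mass = 4.1381 × 18.016 = 74.553 g.
At 85.62% yield, actual mass of H2O = 74.553 × 0.8562 = 63.832 g.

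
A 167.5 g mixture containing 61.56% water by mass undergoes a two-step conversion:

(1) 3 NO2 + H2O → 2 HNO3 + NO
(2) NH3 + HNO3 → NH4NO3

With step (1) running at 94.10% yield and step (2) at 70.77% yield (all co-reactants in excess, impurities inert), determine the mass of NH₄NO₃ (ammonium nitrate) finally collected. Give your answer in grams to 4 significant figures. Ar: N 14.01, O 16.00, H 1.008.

Pure H2O = 167.5 × 0.6156 = 103.11 g.
M(H2O) = 2(1.008) + 16.00 = 18.016 g/mol.
M(NH4NO3) = 2(14.01) + 4(1.008) + 3(16.00) = 80.052 g/mol.
n(H2O) = 103.11 / 18.016 = 5.7234 mol.
Step 1 (H2O:HNO3 = 1:2): theoretical n(HNO3) = 11.447 mol; at 94.10% yield, n(HNO3) = 10.771 mol.
Step 2 (HNO3:NH4NO3 = 1:1): theoretical n(NH4NO3) = 10.771 mol, so theoretical mass = 10.771 × 80.052 = 862.28 g.
At 70.77% yield, actual mass of NH4NO3 = 862.28 × 0.7077 = 610.23 g.

610.2 g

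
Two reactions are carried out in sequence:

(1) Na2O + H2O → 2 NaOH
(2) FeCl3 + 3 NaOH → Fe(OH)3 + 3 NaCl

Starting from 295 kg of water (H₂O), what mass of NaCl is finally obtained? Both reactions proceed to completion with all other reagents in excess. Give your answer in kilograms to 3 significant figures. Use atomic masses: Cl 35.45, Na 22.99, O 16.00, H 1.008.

1910 kg

M(H2O) = 2(1.008) + 16.00 = 18.016 g/mol.
M(NaCl) = 22.99 + 35.45 = 58.44 g/mol.
295 kg = 295000 g.
n(H2O) = 295000 / 18.016 = 16370 mol.
Step 1 gives a 1:2 ratio of H2O to NaOH, so n(NaOH) = 32750 mol.
In step 2 the NaOH:NaCl ratio is 3:3, so n(NaCl) = 32750 mol.
Mass of NaCl = 32750 × 58.44 = 1.914 × 10^6 g = 1910 kg.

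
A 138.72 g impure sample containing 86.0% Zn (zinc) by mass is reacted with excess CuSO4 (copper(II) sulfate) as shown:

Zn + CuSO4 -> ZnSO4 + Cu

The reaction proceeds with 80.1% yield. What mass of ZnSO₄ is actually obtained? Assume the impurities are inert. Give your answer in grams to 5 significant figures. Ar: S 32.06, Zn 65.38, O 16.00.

235.96 g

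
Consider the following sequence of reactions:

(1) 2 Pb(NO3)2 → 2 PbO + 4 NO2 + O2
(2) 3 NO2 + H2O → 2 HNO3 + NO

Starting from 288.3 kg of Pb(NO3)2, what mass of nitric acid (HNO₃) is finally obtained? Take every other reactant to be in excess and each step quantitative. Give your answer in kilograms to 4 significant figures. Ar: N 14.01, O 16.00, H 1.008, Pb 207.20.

73.14 kg

M(Pb(NO3)2) = 207.20 + 2(14.01) + 6(16.00) = 331.22 g/mol.
M(HNO3) = 1.008 + 14.01 + 3(16.00) = 63.018 g/mol.
288.3 kg = 288300 g.
n(Pb(NO3)2) = 288300 / 331.22 = 870.42 mol.
Step 1 gives a 2:4 ratio of Pb(NO3)2 to NO2, so n(NO2) = 1740.8 mol.
In step 2 the NO2:HNO3 ratio is 3:2, so n(HNO3) = 1160.6 mol.
Mass of HNO3 = 1160.6 × 63.018 = 73136 g = 73.14 kg.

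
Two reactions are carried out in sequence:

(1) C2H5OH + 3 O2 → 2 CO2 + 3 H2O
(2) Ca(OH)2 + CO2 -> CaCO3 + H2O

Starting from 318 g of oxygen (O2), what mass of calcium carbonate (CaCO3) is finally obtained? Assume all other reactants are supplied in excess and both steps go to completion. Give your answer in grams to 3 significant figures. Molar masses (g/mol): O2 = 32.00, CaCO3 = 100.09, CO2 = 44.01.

n(O2) = 318.0 / 32.00 = 9.938 mol.
Step 1 gives a 3:2 ratio of O2 to CO2, so n(CO2) = 6.625 mol.
In step 2 the CO2:CaCO3 ratio is 1:1, so n(CaCO3) = 6.625 mol.
Mass of CaCO3 = 6.625 × 100.09 = 663.1 g.

663 g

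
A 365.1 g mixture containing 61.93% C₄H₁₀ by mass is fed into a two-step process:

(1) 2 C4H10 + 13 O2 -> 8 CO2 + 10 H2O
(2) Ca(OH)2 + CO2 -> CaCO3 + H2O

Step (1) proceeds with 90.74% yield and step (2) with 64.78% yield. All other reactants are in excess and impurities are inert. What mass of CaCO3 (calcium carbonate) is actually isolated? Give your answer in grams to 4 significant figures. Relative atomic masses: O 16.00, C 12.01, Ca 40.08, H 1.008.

915.5 g

Pure C4H10 = 365.1 × 0.6193 = 226.11 g.
M(C4H10) = 4(12.01) + 10(1.008) = 58.12 g/mol.
M(CaCO3) = 40.08 + 12.01 + 3(16.00) = 100.09 g/mol.
n(C4H10) = 226.11 / 58.12 = 3.8903 mol.
Step 1 (C4H10:CO2 = 2:8): theoretical n(CO2) = 15.561 mol; at 90.74% yield, n(CO2) = 14.120 mol.
Step 2 (CO2:CaCO3 = 1:1): theoretical n(CaCO3) = 14.120 mol, so theoretical mass = 14.120 × 100.09 = 1413.3 g.
At 64.78% yield, actual mass of CaCO3 = 1413.3 × 0.6478 = 915.54 g.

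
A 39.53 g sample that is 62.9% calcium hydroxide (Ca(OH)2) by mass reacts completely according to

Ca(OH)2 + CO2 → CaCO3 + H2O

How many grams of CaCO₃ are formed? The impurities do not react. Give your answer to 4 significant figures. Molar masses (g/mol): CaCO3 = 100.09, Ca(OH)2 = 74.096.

Mass of pure Ca(OH)2 = 39.53 g × 0.629 = 24.864 g.
n(Ca(OH)2) = 24.864 g / 74.096 g/mol = 0.33557 mol.
From the equation the Ca(OH)2:CaCO3 mole ratio is 1:1, so n(CaCO3) = 0.33557 × 1/1 = 0.33557 mol.
Mass of CaCO3 = 0.33557 mol × 100.09 g/mol = 33.587 g.

33.59 g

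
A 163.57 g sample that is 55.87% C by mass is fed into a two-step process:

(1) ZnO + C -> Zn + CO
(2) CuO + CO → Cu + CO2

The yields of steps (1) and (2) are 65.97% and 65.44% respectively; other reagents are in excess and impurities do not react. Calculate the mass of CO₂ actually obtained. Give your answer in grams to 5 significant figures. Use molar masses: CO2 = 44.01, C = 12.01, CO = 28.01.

Pure C = 163.57 × 0.5587 = 91.3866 g.
n(C) = 91.3866 / 12.01 = 7.60921 mol.
Step 1 (C:CO = 1:1): theoretical n(CO) = 7.60921 mol; at 65.97% yield, n(CO) = 5.01979 mol.
Step 2 (CO:CO2 = 1:1): theoretical n(CO2) = 5.01979 mol, so theoretical mass = 5.01979 × 44.01 = 220.921 g.
At 65.44% yield, actual mass of CO2 = 220.921 × 0.6544 = 144.571 g.

144.57 g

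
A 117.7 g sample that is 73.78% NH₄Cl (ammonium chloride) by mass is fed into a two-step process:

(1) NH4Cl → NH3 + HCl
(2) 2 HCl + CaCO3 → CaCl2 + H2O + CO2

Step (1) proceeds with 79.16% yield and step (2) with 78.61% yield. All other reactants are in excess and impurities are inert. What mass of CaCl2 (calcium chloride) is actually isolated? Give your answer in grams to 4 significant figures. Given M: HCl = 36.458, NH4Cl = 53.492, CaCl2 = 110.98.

Pure NH4Cl = 117.7 × 0.7378 = 86.839 g.
n(NH4Cl) = 86.839 / 53.492 = 1.6234 mol.
Step 1 (NH4Cl:HCl = 1:1): theoretical n(HCl) = 1.6234 mol; at 79.16% yield, n(HCl) = 1.2851 mol.
Step 2 (HCl:CaCl2 = 2:1): theoretical n(CaCl2) = 0.64254 mol, so theoretical mass = 0.64254 × 110.98 = 71.309 g.
At 78.61% yield, actual mass of CaCl2 = 71.309 × 0.7861 = 56.056 g.

56.06 g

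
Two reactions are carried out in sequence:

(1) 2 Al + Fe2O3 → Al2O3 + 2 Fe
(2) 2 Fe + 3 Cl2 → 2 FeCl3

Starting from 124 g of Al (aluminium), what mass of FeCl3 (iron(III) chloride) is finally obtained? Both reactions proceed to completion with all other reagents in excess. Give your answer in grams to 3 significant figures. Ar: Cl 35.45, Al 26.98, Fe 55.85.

M(Al) = 26.98 g/mol.
M(FeCl3) = 55.85 + 3(35.45) = 162.20 g/mol.
n(Al) = 124.0 / 26.98 = 4.596 mol.
Step 1 gives a 2:2 ratio of Al to Fe, so n(Fe) = 4.596 mol.
In step 2 the Fe:FeCl3 ratio is 2:2, so n(FeCl3) = 4.596 mol.
Mass of FeCl3 = 4.596 × 162.20 = 745.5 g.

745 g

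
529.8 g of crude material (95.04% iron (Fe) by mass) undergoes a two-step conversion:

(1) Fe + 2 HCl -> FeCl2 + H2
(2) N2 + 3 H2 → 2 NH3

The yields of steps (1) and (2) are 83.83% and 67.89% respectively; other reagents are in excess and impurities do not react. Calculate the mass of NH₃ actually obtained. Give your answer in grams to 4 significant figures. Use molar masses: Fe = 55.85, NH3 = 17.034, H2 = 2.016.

58.27 g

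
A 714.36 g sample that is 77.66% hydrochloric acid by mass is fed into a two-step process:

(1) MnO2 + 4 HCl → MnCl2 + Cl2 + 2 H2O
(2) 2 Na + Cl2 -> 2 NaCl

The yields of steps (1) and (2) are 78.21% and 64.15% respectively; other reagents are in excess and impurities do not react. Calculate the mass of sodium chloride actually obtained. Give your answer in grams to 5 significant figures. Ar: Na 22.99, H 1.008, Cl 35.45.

223.08 g

Pure HCl = 714.36 × 0.7766 = 554.772 g.
M(HCl) = 1.008 + 35.45 = 36.458 g/mol.
M(NaCl) = 22.99 + 35.45 = 58.44 g/mol.
n(HCl) = 554.772 / 36.458 = 15.2167 mol.
Step 1 (HCl:Cl2 = 4:1): theoretical n(Cl2) = 3.80419 mol; at 78.21% yield, n(Cl2) = 2.97525 mol.
Step 2 (Cl2:NaCl = 1:2): theoretical n(NaCl) = 5.95051 mol, so theoretical mass = 5.95051 × 58.44 = 347.748 g.
At 64.15% yield, actual mass of NaCl = 347.748 × 0.6415 = 223.080 g.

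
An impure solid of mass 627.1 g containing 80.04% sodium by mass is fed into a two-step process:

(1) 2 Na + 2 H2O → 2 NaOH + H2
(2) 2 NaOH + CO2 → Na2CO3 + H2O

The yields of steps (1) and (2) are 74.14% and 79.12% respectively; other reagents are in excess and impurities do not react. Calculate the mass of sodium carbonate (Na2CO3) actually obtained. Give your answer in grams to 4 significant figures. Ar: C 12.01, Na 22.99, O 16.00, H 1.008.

678.7 g

Pure Na = 627.1 × 0.8004 = 501.93 g.
M(Na) = 22.99 g/mol.
M(Na2CO3) = 2(22.99) + 12.01 + 3(16.00) = 105.99 g/mol.
n(Na) = 501.93 / 22.99 = 21.833 mol.
Step 1 (Na:NaOH = 2:2): theoretical n(NaOH) = 21.833 mol; at 74.14% yield, n(NaOH) = 16.187 mol.
Step 2 (NaOH:Na2CO3 = 2:1): theoretical n(Na2CO3) = 8.0933 mol, so theoretical mass = 8.0933 × 105.99 = 857.81 g.
At 79.12% yield, actual mass of Na2CO3 = 857.81 × 0.7912 = 678.70 g.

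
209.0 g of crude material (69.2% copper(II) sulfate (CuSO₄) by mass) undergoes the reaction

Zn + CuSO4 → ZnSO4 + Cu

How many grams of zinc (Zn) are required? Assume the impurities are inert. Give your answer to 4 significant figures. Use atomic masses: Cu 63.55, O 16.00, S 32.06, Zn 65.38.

Mass of pure CuSO4 = 209.0 g × 0.692 = 144.63 g.
M(CuSO4) = 63.55 + 32.06 + 4(16.00) = 159.61 g/mol.
M(Zn) = 65.38 g/mol.
n(CuSO4) = 144.63 g / 159.61 g/mol = 0.90613 mol.
From the equation the CuSO4:Zn mole ratio is 1:1, so n(Zn) = 0.90613 × 1/1 = 0.90613 mol.
Mass of Zn = 0.90613 mol × 65.38 g/mol = 59.243 g.

59.24 g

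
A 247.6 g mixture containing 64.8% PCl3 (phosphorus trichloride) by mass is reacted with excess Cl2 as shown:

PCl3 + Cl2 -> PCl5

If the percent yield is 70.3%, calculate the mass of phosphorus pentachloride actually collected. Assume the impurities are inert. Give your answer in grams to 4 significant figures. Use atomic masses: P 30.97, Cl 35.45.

171.0 g

Pure PCl3 available = 247.6 g × 0.648 = 160.44 g.
M(PCl3) = 30.97 + 3(35.45) = 137.32 g/mol.
M(PCl5) = 30.97 + 5(35.45) = 208.22 g/mol.
n(PCl3) = 160.44 g / 137.32 g/mol = 1.1684 mol.
From the equation the PCl3:PCl5 mole ratio is 1:1, so n(PCl5) = 1.1684 × 1/1 = 1.1684 mol.
Mass of PCl5 = 1.1684 mol × 208.22 g/mol = 243.28 g.
Actual mass collected = 243.28 g × 0.703 = 171.03 g.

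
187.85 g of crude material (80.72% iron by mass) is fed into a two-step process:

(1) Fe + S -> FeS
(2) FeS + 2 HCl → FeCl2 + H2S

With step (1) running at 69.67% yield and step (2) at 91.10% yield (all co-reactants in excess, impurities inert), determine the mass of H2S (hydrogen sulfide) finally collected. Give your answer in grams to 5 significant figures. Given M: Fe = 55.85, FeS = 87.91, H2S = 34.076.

Pure Fe = 187.85 × 0.8072 = 151.633 g.
n(Fe) = 151.633 / 55.85 = 2.71500 mol.
Step 1 (Fe:FeS = 1:1): theoretical n(FeS) = 2.71500 mol; at 69.67% yield, n(FeS) = 1.89154 mol.
Step 2 (FeS:H2S = 1:1): theoretical n(H2S) = 1.89154 mol, so theoretical mass = 1.89154 × 34.076 = 64.4560 g.
At 91.10% yield, actual mass of H2S = 64.4560 × 0.9110 = 58.7194 g.

58.719 g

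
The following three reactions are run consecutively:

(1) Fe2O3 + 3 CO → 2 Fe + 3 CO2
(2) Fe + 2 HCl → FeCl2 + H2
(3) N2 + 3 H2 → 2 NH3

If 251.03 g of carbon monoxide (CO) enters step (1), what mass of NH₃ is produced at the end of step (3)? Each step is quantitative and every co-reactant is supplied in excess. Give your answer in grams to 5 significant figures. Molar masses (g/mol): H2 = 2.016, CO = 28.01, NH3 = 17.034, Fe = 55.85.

67.849 g

n(CO) = 251.03 / 28.01 = 8.96216 mol.
Reaction (1): CO→Fe ratio 3:2 ⇒ n(Fe) = 5.97477 mol.
Reaction (2): Fe→H2 ratio 1:1 ⇒ n(H2) = 5.97477 mol.
Reaction (3): H2→NH3 ratio 3:2 ⇒ n(NH3) = 3.98318 mol.
Mass of NH3 = 3.98318 × 17.034 = 67.8495 g.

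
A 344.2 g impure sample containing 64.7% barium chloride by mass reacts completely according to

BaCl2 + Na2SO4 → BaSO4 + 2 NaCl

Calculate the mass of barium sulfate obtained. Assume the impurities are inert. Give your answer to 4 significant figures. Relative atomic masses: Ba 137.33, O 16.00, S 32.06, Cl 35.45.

Mass of pure BaCl2 = 344.2 g × 0.647 = 222.70 g.
M(BaCl2) = 137.33 + 2(35.45) = 208.23 g/mol.
M(BaSO4) = 137.33 + 32.06 + 4(16.00) = 233.39 g/mol.
n(BaCl2) = 222.70 g / 208.23 g/mol = 1.0695 mol.
From the equation the BaCl2:BaSO4 mole ratio is 1:1, so n(BaSO4) = 1.0695 × 1/1 = 1.0695 mol.
Mass of BaSO4 = 1.0695 mol × 233.39 g/mol = 249.61 g.

249.6 g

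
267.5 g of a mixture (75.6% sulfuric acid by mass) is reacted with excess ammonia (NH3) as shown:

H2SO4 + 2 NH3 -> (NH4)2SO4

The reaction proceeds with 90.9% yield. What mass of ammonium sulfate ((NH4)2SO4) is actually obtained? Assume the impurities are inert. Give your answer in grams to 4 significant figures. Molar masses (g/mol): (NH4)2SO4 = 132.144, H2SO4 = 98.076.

247.7 g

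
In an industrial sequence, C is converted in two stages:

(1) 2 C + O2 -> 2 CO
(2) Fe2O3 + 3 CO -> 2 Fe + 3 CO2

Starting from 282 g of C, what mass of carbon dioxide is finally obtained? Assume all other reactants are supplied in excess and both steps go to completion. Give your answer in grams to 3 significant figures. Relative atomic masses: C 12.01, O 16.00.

M(C) = 12.01 g/mol.
M(CO2) = 12.01 + 2(16.00) = 44.01 g/mol.
n(C) = 282.0 / 12.01 = 23.48 mol.
Step 1 gives a 2:2 ratio of C to CO, so n(CO) = 23.48 mol.
In step 2 the CO:CO2 ratio is 3:3, so n(CO2) = 23.48 mol.
Mass of CO2 = 23.48 × 44.01 = 1033 g.

1030 g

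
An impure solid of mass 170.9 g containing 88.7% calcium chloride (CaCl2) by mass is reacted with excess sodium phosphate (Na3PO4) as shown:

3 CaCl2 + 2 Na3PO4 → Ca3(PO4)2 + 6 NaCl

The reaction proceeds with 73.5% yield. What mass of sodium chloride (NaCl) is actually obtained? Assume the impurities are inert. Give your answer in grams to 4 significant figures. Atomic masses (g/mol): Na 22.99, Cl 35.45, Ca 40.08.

117.3 g

Pure CaCl2 available = 170.9 g × 0.887 = 151.59 g.
M(CaCl2) = 40.08 + 2(35.45) = 110.98 g/mol.
M(NaCl) = 22.99 + 35.45 = 58.44 g/mol.
n(CaCl2) = 151.59 g / 110.98 g/mol = 1.3659 mol.
From the equation the CaCl2:NaCl mole ratio is 3:6, so n(NaCl) = 1.3659 × 6/3 = 2.7318 mol.
Mass of NaCl = 2.7318 mol × 58.44 g/mol = 159.65 g.
Actual mass collected = 159.65 g × 0.735 = 117.34 g.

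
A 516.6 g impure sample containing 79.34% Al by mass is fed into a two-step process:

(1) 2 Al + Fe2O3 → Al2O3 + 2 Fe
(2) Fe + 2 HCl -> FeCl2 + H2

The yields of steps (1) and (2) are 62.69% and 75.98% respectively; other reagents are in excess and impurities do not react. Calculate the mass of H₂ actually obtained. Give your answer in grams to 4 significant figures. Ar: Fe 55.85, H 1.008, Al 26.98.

Pure Al = 516.6 × 0.7934 = 409.87 g.
M(Al) = 26.98 g/mol.
M(H2) = 2(1.008) = 2.016 g/mol.
n(Al) = 409.87 / 26.98 = 15.192 mol.
Step 1 (Al:Fe = 2:2): theoretical n(Fe) = 15.192 mol; at 62.69% yield, n(Fe) = 9.5236 mol.
Step 2 (Fe:H2 = 1:1): theoretical n(H2) = 9.5236 mol, so theoretical mass = 9.5236 × 2.016 = 19.200 g.
At 75.98% yield, actual mass of H2 = 19.200 × 0.7598 = 14.588 g.

14.59 g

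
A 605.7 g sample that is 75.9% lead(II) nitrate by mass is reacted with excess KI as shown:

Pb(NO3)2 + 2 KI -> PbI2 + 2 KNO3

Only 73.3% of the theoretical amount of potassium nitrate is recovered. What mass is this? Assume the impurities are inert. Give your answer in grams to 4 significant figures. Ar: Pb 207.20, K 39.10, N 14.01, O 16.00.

Pure Pb(NO3)2 available = 605.7 g × 0.759 = 459.73 g.
M(Pb(NO3)2) = 207.20 + 2(14.01) + 6(16.00) = 331.22 g/mol.
M(KNO3) = 39.10 + 14.01 + 3(16.00) = 101.11 g/mol.
n(Pb(NO3)2) = 459.73 g / 331.22 g/mol = 1.3880 mol.
From the equation the Pb(NO3)2:KNO3 mole ratio is 1:2, so n(KNO3) = 1.3880 × 2/1 = 2.7760 mol.
Mass of KNO3 = 2.7760 mol × 101.11 g/mol = 280.68 g.
Actual mass collected = 280.68 g × 0.733 = 205.74 g.

205.7 g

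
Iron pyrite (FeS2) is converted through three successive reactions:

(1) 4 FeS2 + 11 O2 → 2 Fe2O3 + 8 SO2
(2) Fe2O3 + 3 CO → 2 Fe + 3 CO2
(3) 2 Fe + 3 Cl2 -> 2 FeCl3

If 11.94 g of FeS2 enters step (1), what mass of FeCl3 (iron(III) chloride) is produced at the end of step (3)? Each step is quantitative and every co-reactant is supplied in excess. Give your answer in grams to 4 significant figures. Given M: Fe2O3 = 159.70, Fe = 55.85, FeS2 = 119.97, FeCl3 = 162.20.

16.14 g

n(FeS2) = 11.94 / 119.97 = 0.099525 mol.
Reaction (1): FeS2→Fe2O3 ratio 4:2 ⇒ n(Fe2O3) = 0.049762 mol.
Reaction (2): Fe2O3→Fe ratio 1:2 ⇒ n(Fe) = 0.099525 mol.
Reaction (3): Fe→FeCl3 ratio 2:2 ⇒ n(FeCl3) = 0.099525 mol.
Mass of FeCl3 = 0.099525 × 162.20 = 16.143 g.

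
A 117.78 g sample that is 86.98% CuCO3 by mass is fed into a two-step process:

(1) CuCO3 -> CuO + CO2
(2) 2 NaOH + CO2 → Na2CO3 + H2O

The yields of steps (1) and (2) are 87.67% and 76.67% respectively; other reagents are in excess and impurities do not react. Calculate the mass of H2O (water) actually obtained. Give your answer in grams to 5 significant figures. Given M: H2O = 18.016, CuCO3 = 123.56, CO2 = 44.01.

10.040 g

Pure CuCO3 = 117.78 × 0.8698 = 102.445 g.
n(CuCO3) = 102.445 / 123.56 = 0.829112 mol.
Step 1 (CuCO3:CO2 = 1:1): theoretical n(CO2) = 0.829112 mol; at 87.67% yield, n(CO2) = 0.726882 mol.
Step 2 (CO2:H2O = 1:1): theoretical n(H2O) = 0.726882 mol, so theoretical mass = 0.726882 × 18.016 = 13.0955 g.
At 76.67% yield, actual mass of H2O = 13.0955 × 0.7667 = 10.0403 g.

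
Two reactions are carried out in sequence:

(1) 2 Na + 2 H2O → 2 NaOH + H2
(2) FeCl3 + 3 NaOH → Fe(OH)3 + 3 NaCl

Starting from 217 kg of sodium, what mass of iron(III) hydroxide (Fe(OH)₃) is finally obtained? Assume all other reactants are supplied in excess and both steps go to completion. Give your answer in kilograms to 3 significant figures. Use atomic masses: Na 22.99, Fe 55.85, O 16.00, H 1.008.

336 kg

M(Na) = 22.99 g/mol.
M(Fe(OH)3) = 55.85 + 3(16.00) + 3(1.008) = 106.874 g/mol.
217 kg = 217000 g.
n(Na) = 217000 / 22.99 = 9439 mol.
Step 1 gives a 2:2 ratio of Na to NaOH, so n(NaOH) = 9439 mol.
In step 2 the NaOH:Fe(OH)3 ratio is 3:1, so n(Fe(OH)3) = 3146 mol.
Mass of Fe(OH)3 = 3146 × 106.874 = 336300 g = 336 kg.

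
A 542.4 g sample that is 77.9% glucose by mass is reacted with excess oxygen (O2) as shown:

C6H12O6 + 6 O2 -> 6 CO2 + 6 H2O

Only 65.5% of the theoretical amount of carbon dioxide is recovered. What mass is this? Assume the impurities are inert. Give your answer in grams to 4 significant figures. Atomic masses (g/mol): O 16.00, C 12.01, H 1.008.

Pure C6H12O6 available = 542.4 g × 0.779 = 422.53 g.
M(C6H12O6) = 6(12.01) + 12(1.008) + 6(16.00) = 180.156 g/mol.
M(CO2) = 12.01 + 2(16.00) = 44.01 g/mol.
n(C6H12O6) = 422.53 g / 180.156 g/mol = 2.3454 mol.
From the equation the C6H12O6:CO2 mole ratio is 1:6, so n(CO2) = 2.3454 × 6/1 = 14.072 mol.
Mass of CO2 = 14.072 mol × 44.01 g/mol = 619.31 g.
Actual mass collected = 619.31 g × 0.655 = 405.65 g.

405.7 g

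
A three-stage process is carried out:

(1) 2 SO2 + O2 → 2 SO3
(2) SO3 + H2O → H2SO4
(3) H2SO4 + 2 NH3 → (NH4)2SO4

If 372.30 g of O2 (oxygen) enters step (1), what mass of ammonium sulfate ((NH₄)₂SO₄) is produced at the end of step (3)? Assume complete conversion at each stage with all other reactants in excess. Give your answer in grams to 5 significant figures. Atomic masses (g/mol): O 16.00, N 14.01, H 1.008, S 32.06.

3074.8 g

M(O2) = 2(16.00) = 32.00 g/mol.
M((NH4)2SO4) = 2(14.01) + 8(1.008) + 32.06 + 4(16.00) = 132.144 g/mol.
n(O2) = 372.30 / 32.00 = 11.6344 mol.
Reaction (1): O2→SO3 ratio 1:2 ⇒ n(SO3) = 23.2688 mol.
Reaction (2): SO3→H2SO4 ratio 1:1 ⇒ n(H2SO4) = 23.2688 mol.
Reaction (3): H2SO4→(NH4)2SO4 ratio 1:1 ⇒ n((NH4)2SO4) = 23.2688 mol.
Mass of (NH4)2SO4 = 23.2688 × 132.144 = 3074.83 g.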